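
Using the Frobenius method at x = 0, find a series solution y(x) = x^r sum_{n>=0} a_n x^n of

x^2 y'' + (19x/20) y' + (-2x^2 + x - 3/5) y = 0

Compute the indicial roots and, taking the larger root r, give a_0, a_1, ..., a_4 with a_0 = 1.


Write in Frobenius form y'' + (p(x)/x) y' + (q(x)/x^2) y = 0:
  p(x) = 19/20,  q(x) = -2x^2 + x - 3/5.
Indicial equation: r(r-1) + (19/20) r + (-3/5) = 0 -> roots r_1 = 4/5, r_2 = -3/4.
Take r = r_1 = 4/5. Let y(x) = x^r sum_{n>=0} a_n x^n with a_0 = 1.
Substitute y = x^r sum a_n x^n and match x^{r+n}. The recurrence is
  D(n) a_n + 1 a_{n-1} - 2 a_{n-2} = 0,  where D(n) = (r+n)(r+n-1) + (19/20)(r+n) + (-3/5).
  a_n = [-1 a_{n-1} + 2 a_{n-2}] / D(n).
Since the indicial polynomial factors as (r - r_1)(r - r_2), D(n) = (r_1 + n - r_1)(r_1 + n - r_2) = n(n + 31/20).
Evaluating step by step (a_0 = 1):
  n = 1: D(1) = 1(1 + 31/20) = 51/20; numerator = -1(1) = -1; a_1 = (-1)/(51/20) = -20/51
  n = 2: D(2) = 2(2 + 31/20) = 71/10; numerator = -1(-20/51) + 2(1) = 122/51; a_2 = (122/51)/(71/10) = 1220/3621
  n = 3: D(3) = 3(3 + 31/20) = 273/20; numerator = -1(1220/3621) + 2(-20/51) = -4060/3621; a_3 = (-4060/3621)/(273/20) = -11600/141219
  n = 4: D(4) = 4(4 + 31/20) = 111/5; numerator = -1(-11600/141219) + 2(1220/3621) = 6280/8307; a_4 = (6280/8307)/(111/5) = 31400/922077

r = 4/5; a_0 = 1; a_1 = -20/51; a_2 = 1220/3621; a_3 = -11600/141219; a_4 = 31400/922077


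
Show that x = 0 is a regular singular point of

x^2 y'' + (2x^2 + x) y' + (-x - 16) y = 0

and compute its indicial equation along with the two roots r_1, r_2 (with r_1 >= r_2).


Divide by x^2 to reach normal form y'' + P_1(x) y' + P_2(x) y = 0 with P_1(x) = 2 + 1/x and P_2(x) = -1/x - 16/x^2.
x = 0 is a singular point because the y'-coefficient 2 + 1/x has a pole at x = 0 and the y-coefficient -1/x - 16/x^2 has a pole at x = 0.
It is a regular singular point because x P_1(x) = p(x) = 2x + 1 and x^2 P_2(x) = q(x) = -x - 16 are polynomials, hence analytic at x = 0.
p(0) = 1,  q(0) = -16.
Indicial equation: r(r-1) + p(0) r + q(0) = 0, i.e. r^2 + (p(0) - 1) r + q(0) = 0, i.e. r^2 - 16 = 0.
Discriminant: (0)^2 - 4(-16) = 64, so r = (0 ± 8)/2.
Solving: r_1 = 4, r_2 = -4.

indicial: r^2 - 16 = 0; roots r_1 = 4, r_2 = -4


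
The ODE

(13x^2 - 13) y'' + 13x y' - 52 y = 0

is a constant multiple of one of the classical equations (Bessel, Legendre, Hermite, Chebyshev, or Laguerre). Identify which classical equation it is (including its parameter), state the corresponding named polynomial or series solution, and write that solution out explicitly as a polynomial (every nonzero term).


All three coefficients share the factor -13; dividing through by -13 gives  (1 - x^2) y'' - x y' + 4 y = 0.
This matches the Chebyshev equation (1 - x^2) y'' - x y' + n^2 y = 0 (note the -x y' term, not -2x y') with n^2 = 4, so n = 2; the polynomial solution is T_2(x).
With y = sum_k a_k x^k, matching x^k gives (k+2)(k+1) a_{k+2} = (k^2 - n^2) a_k = (k - 2)(k + 2) a_k. The right side vanishes at k = 2, so the series with the parity of 2 terminates at degree 2.
Standard normalization: leading coefficient of T_n is 2^(n-1), so a_2 = 2^1 = 2. Work downward with a_k = (k+1)(k+2) a_{k+2} / ((k - 2)(k + 2)):
  a_0 = (1)(2)(2) / ((0 - 2)(0 + 2)) = 4/(-4) = -1
Hence T_2(x) = 2 x^2 - 1.

T_2(x); series = 2 x^2 - 1


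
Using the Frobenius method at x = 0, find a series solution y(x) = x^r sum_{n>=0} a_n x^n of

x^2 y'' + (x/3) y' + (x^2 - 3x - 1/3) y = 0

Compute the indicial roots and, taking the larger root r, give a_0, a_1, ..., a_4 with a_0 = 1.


Write in Frobenius form y'' + (p(x)/x) y' + (q(x)/x^2) y = 0:
  p(x) = 1/3,  q(x) = x^2 - 3x - 1/3.
Indicial equation: r(r-1) + (1/3) r + (-1/3) = 0 -> roots r_1 = 1, r_2 = -1/3.
Take r = r_1 = 1. Let y(x) = x^r sum_{n>=0} a_n x^n with a_0 = 1.
Substitute y = x^r sum a_n x^n and match x^{r+n}. The recurrence is
  D(n) a_n - 3 a_{n-1} + 1 a_{n-2} = 0,  where D(n) = (r+n)(r+n-1) + (1/3)(r+n) + (-1/3).
  a_n = [3 a_{n-1} - 1 a_{n-2}] / D(n).
Since the indicial polynomial factors as (r - r_1)(r - r_2), D(n) = (r_1 + n - r_1)(r_1 + n - r_2) = n(n + 4/3).
Evaluating step by step (a_0 = 1):
  n = 1: D(1) = 1(1 + 4/3) = 7/3; numerator = 3(1) = 3; a_1 = (3)/(7/3) = 9/7
  n = 2: D(2) = 2(2 + 4/3) = 20/3; numerator = 3(9/7) - 1(1) = 20/7; a_2 = (20/7)/(20/3) = 3/7
  n = 3: D(3) = 3(3 + 4/3) = 13; numerator = 3(3/7) - 1(9/7) = 0; a_3 = (0)/(13) = 0
  n = 4: D(4) = 4(4 + 4/3) = 64/3; numerator = 3(0) - 1(3/7) = -3/7; a_4 = (-3/7)/(64/3) = -9/448

r = 1; a_0 = 1; a_1 = 9/7; a_2 = 3/7; a_3 = 0; a_4 = -9/448


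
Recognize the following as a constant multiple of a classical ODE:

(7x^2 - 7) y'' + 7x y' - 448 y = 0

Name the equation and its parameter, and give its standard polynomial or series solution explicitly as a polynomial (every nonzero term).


All three coefficients share the factor -7; dividing through by -7 gives  (1 - x^2) y'' - x y' + 64 y = 0.
This matches the Chebyshev equation (1 - x^2) y'' - x y' + n^2 y = 0 (note the -x y' term, not -2x y') with n^2 = 64, so n = 8; the polynomial solution is T_8(x).
With y = sum_k a_k x^k, matching x^k gives (k+2)(k+1) a_{k+2} = (k^2 - n^2) a_k = (k - 8)(k + 8) a_k. The right side vanishes at k = 8, so the series with the parity of 8 terminates at degree 8.
Standard normalization: leading coefficient of T_n is 2^(n-1), so a_8 = 2^7 = 128. Work downward with a_k = (k+1)(k+2) a_{k+2} / ((k - 8)(k + 8)):
  a_6 = (7)(8)(128) / ((6 - 8)(6 + 8)) = 7168/(-28) = -256
  a_4 = (5)(6)(-256) / ((4 - 8)(4 + 8)) = -7680/(-48) = 160
  a_2 = (3)(4)(160) / ((2 - 8)(2 + 8)) = 1920/(-60) = -32
  a_0 = (1)(2)(-32) / ((0 - 8)(0 + 8)) = -64/(-64) = 1
Hence T_8(x) = 128 x^8 - 256 x^6 + 160 x^4 - 32 x^2 + 1.

T_8(x); series = 128 x^8 - 256 x^6 + 160 x^4 - 32 x^2 + 1


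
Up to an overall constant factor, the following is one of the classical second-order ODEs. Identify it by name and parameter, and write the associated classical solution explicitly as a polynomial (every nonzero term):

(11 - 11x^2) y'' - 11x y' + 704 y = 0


All three coefficients share the factor 11; dividing through by 11 gives  (1 - x^2) y'' - x y' + 64 y = 0.
This matches the Chebyshev equation (1 - x^2) y'' - x y' + n^2 y = 0 (note the -x y' term, not -2x y') with n^2 = 64, so n = 8; the polynomial solution is T_8(x).
With y = sum_k a_k x^k, matching x^k gives (k+2)(k+1) a_{k+2} = (k^2 - n^2) a_k = (k - 8)(k + 8) a_k. The right side vanishes at k = 8, so the series with the parity of 8 terminates at degree 8.
Standard normalization: leading coefficient of T_n is 2^(n-1), so a_8 = 2^7 = 128. Work downward with a_k = (k+1)(k+2) a_{k+2} / ((k - 8)(k + 8)):
  a_6 = (7)(8)(128) / ((6 - 8)(6 + 8)) = 7168/(-28) = -256
  a_4 = (5)(6)(-256) / ((4 - 8)(4 + 8)) = -7680/(-48) = 160
  a_2 = (3)(4)(160) / ((2 - 8)(2 + 8)) = 1920/(-60) = -32
  a_0 = (1)(2)(-32) / ((0 - 8)(0 + 8)) = -64/(-64) = 1
Hence T_8(x) = 128 x^8 - 256 x^6 + 160 x^4 - 32 x^2 + 1.

T_8(x); series = 128 x^8 - 256 x^6 + 160 x^4 - 32 x^2 + 1


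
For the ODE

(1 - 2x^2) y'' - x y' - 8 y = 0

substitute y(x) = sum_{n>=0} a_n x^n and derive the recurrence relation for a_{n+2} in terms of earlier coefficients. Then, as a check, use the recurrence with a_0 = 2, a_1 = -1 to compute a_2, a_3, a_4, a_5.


Substitute y = sum_n a_n x^n.
(1 - 2 x^2) y'' contributes (n+2)(n+1) a_{n+2} - 2 n(n-1) a_n at x^n.
-x y'(x) contributes -n a_n at x^n.
-8 y(x) contributes -8 a_n at x^n.
Matching x^n: (n+2)(n+1) a_{n+2} + (-2 n(n-1) - n - 8) a_n = 0.
Thus a_{n+2} = (2 n(n-1) + n + 8) / ((n+1)(n+2)) * a_n.

Check with a_0 = 2, a_1 = -1 (apply the recurrence for n = 0, 1, 2, 3): a_0 = 2, a_1 = -1, a_2 = 8, a_3 = -3/2, a_4 = 28/3, a_5 = -69/40.

a_(n+2) = (2 n(n-1) + n + 8) / ((n+1)(n+2)) * a_n; check: a_0 = 2, a_1 = -1, a_2 = 8, a_3 = -3/2, a_4 = 28/3, a_5 = -69/40


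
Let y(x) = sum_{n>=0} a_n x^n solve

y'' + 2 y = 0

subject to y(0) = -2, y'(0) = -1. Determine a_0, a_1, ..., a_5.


Ansatz: y(x) = sum_{n>=0} a_n x^n, so y'(x) = sum_{n>=1} n a_n x^(n-1) and y''(x) = sum_{n>=2} n(n-1) a_n x^(n-2).
Substitute into P(x) y'' + Q(x) y' + R(x) y = 0 with P(x) = 1, Q(x) = 0, R(x) = 2, and match powers of x.
Initial conditions: a_0 = -2, a_1 = -1.
Setting the coefficient of each power of x to zero and solving order by order (substituting the coefficients already found):
  x^0: 2 a_2 + 2 a_0 = 0  ->  2 a_2 = -2 a_0 = 4  ->  a_2 = 2
  x^1: 6 a_3 + 2 a_1 = 0  ->  6 a_3 = -2 a_1 = 2  ->  a_3 = 1/3
  x^2: 12 a_4 + 2 a_2 = 0  ->  12 a_4 = -2 a_2 = -4  ->  a_4 = -1/3
  x^3: 20 a_5 + 2 a_3 = 0  ->  20 a_5 = -2 a_3 = -2/3  ->  a_5 = -1/30
Truncated series: y(x) = -2 - x + 2 x^2 + (1/3) x^3 - (1/3) x^4 - (1/30) x^5 + O(x^6).

a_0 = -2; a_1 = -1; a_2 = 2; a_3 = 1/3; a_4 = -1/3; a_5 = -1/30


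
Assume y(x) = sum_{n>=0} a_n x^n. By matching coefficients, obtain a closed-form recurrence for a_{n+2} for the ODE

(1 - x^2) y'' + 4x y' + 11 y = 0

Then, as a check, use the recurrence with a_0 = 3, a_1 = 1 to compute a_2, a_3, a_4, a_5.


Substitute y = sum_n a_n x^n.
(1 - 1 x^2) y'' contributes (n+2)(n+1) a_{n+2} - n(n-1) a_n at x^n.
4 x y'(x) contributes 4 n a_n at x^n.
11 y(x) contributes 11 a_n at x^n.
Matching x^n: (n+2)(n+1) a_{n+2} + (-n(n-1) + 4 n + 11) a_n = 0.
Thus a_{n+2} = (n(n-1) - 4 n - 11) / ((n+1)(n+2)) * a_n.

Check with a_0 = 3, a_1 = 1 (apply the recurrence for n = 0, 1, 2, 3): a_0 = 3, a_1 = 1, a_2 = -33/2, a_3 = -5/2, a_4 = 187/8, a_5 = 17/8.

a_(n+2) = (n(n-1) - 4 n - 11) / ((n+1)(n+2)) * a_n; check: a_0 = 3, a_1 = 1, a_2 = -33/2, a_3 = -5/2, a_4 = 187/8, a_5 = 17/8


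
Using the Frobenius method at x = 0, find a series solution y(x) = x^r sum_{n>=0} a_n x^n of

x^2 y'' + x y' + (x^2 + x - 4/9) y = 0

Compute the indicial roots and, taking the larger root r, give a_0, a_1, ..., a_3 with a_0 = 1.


Write in Frobenius form y'' + (p(x)/x) y' + (q(x)/x^2) y = 0:
  p(x) = 1,  q(x) = x^2 + x - 4/9.
Indicial equation: r(r-1) + (1) r + (-4/9) = 0 -> roots r_1 = 2/3, r_2 = -2/3.
Take r = r_1 = 2/3. Let y(x) = x^r sum_{n>=0} a_n x^n with a_0 = 1.
Substitute y = x^r sum a_n x^n and match x^{r+n}. The recurrence is
  D(n) a_n + 1 a_{n-1} + 1 a_{n-2} = 0,  where D(n) = (r+n)(r+n-1) + (1)(r+n) + (-4/9).
  a_n = [-1 a_{n-1} - 1 a_{n-2}] / D(n).
Since the indicial polynomial factors as (r - r_1)(r - r_2), D(n) = (r_1 + n - r_1)(r_1 + n - r_2) = n(n + 4/3).
Evaluating step by step (a_0 = 1):
  n = 1: D(1) = 1(1 + 4/3) = 7/3; numerator = -1(1) = -1; a_1 = (-1)/(7/3) = -3/7
  n = 2: D(2) = 2(2 + 4/3) = 20/3; numerator = -1(-3/7) - 1(1) = -4/7; a_2 = (-4/7)/(20/3) = -3/35
  n = 3: D(3) = 3(3 + 4/3) = 13; numerator = -1(-3/35) - 1(-3/7) = 18/35; a_3 = (18/35)/(13) = 18/455

r = 2/3; a_0 = 1; a_1 = -3/7; a_2 = -3/35; a_3 = 18/455


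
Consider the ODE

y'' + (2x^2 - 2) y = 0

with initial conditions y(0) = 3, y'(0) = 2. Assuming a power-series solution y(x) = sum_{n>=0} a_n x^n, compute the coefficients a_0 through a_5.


Ansatz: y(x) = sum_{n>=0} a_n x^n, so y'(x) = sum_{n>=1} n a_n x^(n-1) and y''(x) = sum_{n>=2} n(n-1) a_n x^(n-2).
Substitute into P(x) y'' + Q(x) y' + R(x) y = 0 with P(x) = 1, Q(x) = 0, R(x) = 2x^2 - 2, and match powers of x.
Initial conditions: a_0 = 3, a_1 = 2.
Setting the coefficient of each power of x to zero and solving order by order (substituting the coefficients already found):
  x^0: 2 a_2 - 2 a_0 = 0  ->  2 a_2 = 2 a_0 = 6  ->  a_2 = 3
  x^1: 6 a_3 - 2 a_1 = 0  ->  6 a_3 = 2 a_1 = 4  ->  a_3 = 2/3
  x^2: 12 a_4 - 2 a_2 + 2 a_0 = 0  ->  12 a_4 = 2 a_2 - 2 a_0 = 0  ->  a_4 = 0
  x^3: 20 a_5 - 2 a_3 + 2 a_1 = 0  ->  20 a_5 = 2 a_3 - 2 a_1 = -8/3  ->  a_5 = -2/15
Truncated series: y(x) = 3 + 2 x + 3 x^2 + (2/3) x^3 - (2/15) x^5 + O(x^6).

a_0 = 3; a_1 = 2; a_2 = 3; a_3 = 2/3; a_4 = 0; a_5 = -2/15


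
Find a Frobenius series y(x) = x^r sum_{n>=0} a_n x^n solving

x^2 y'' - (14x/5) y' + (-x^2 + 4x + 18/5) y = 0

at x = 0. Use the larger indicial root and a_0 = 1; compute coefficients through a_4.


Write in Frobenius form y'' + (p(x)/x) y' + (q(x)/x^2) y = 0:
  p(x) = -14/5,  q(x) = -x^2 + 4x + 18/5.
Indicial equation: r(r-1) + (-14/5) r + (18/5) = 0 -> roots r_1 = 2, r_2 = 9/5.
Take r = r_1 = 2. Let y(x) = x^r sum_{n>=0} a_n x^n with a_0 = 1.
Substitute y = x^r sum a_n x^n and match x^{r+n}. The recurrence is
  D(n) a_n + 4 a_{n-1} - 1 a_{n-2} = 0,  where D(n) = (r+n)(r+n-1) + (-14/5)(r+n) + (18/5).
  a_n = [-4 a_{n-1} + 1 a_{n-2}] / D(n).
Since the indicial polynomial factors as (r - r_1)(r - r_2), D(n) = (r_1 + n - r_1)(r_1 + n - r_2) = n(n + 1/5).
Evaluating step by step (a_0 = 1):
  n = 1: D(1) = 1(1 + 1/5) = 6/5; numerator = -4(1) = -4; a_1 = (-4)/(6/5) = -10/3
  n = 2: D(2) = 2(2 + 1/5) = 22/5; numerator = -4(-10/3) + 1(1) = 43/3; a_2 = (43/3)/(22/5) = 215/66
  n = 3: D(3) = 3(3 + 1/5) = 48/5; numerator = -4(215/66) + 1(-10/3) = -180/11; a_3 = (-180/11)/(48/5) = -75/44
  n = 4: D(4) = 4(4 + 1/5) = 84/5; numerator = -4(-75/44) + 1(215/66) = 665/66; a_4 = (665/66)/(84/5) = 475/792

r = 2; a_0 = 1; a_1 = -10/3; a_2 = 215/66; a_3 = -75/44; a_4 = 475/792


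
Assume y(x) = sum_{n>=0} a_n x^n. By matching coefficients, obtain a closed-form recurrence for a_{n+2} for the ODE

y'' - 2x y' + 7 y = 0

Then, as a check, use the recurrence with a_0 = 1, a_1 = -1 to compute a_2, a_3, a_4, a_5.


Substitute y = sum_n a_n x^n.
y''(x) has coefficient (n+2)(n+1) a_{n+2} at x^n;
-2 x y'(x) has coefficient -2 n a_n at x^n (shift);
7 y(x) has coefficient 7 a_n at x^n.
Matching x^n: (n+2)(n+1) a_{n+2} + (-2n + 7) a_n = 0.
Thus a_{n+2} = (2n - 7) / ((n+1)(n+2)) * a_n.

Check with a_0 = 1, a_1 = -1 (apply the recurrence for n = 0, 1, 2, 3): a_0 = 1, a_1 = -1, a_2 = -7/2, a_3 = 5/6, a_4 = 7/8, a_5 = -1/24.

a_(n+2) = (2n - 7) / ((n+1)(n+2)) * a_n; check: a_0 = 1, a_1 = -1, a_2 = -7/2, a_3 = 5/6, a_4 = 7/8, a_5 = -1/24


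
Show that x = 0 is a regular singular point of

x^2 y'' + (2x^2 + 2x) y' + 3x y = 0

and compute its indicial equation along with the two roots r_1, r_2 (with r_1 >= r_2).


Divide by x^2 to reach normal form y'' + P_1(x) y' + P_2(x) y = 0 with P_1(x) = 2 + 2/x and P_2(x) = 3/x.
x = 0 is a singular point because the y'-coefficient 2 + 2/x has a pole at x = 0 and the y-coefficient 3/x has a pole at x = 0.
It is a regular singular point because x P_1(x) = p(x) = 2x + 2 and x^2 P_2(x) = q(x) = 3x are polynomials, hence analytic at x = 0.
p(0) = 2,  q(0) = 0.
Indicial equation: r(r-1) + p(0) r + q(0) = 0, i.e. r^2 + (p(0) - 1) r + q(0) = 0, i.e. r^2 + 1 r = 0.
Discriminant: (1)^2 - 4(0) = 1, so r = (-1 ± 1)/2.
Solving: r_1 = 0, r_2 = -1.

indicial: r^2 + 1 r = 0; roots r_1 = 0, r_2 = -1


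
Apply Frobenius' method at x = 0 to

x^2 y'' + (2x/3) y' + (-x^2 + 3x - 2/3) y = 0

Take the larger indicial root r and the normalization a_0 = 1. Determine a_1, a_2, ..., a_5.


Write in Frobenius form y'' + (p(x)/x) y' + (q(x)/x^2) y = 0:
  p(x) = 2/3,  q(x) = -x^2 + 3x - 2/3.
Indicial equation: r(r-1) + (2/3) r + (-2/3) = 0 -> roots r_1 = 1, r_2 = -2/3.
Take r = r_1 = 1. Let y(x) = x^r sum_{n>=0} a_n x^n with a_0 = 1.
Substitute y = x^r sum a_n x^n and match x^{r+n}. The recurrence is
  D(n) a_n + 3 a_{n-1} - 1 a_{n-2} = 0,  where D(n) = (r+n)(r+n-1) + (2/3)(r+n) + (-2/3).
  a_n = [-3 a_{n-1} + 1 a_{n-2}] / D(n).
Since the indicial polynomial factors as (r - r_1)(r - r_2), D(n) = (r_1 + n - r_1)(r_1 + n - r_2) = n(n + 5/3).
Evaluating step by step (a_0 = 1):
  n = 1: D(1) = 1(1 + 5/3) = 8/3; numerator = -3(1) = -3; a_1 = (-3)/(8/3) = -9/8
  n = 2: D(2) = 2(2 + 5/3) = 22/3; numerator = -3(-9/8) + 1(1) = 35/8; a_2 = (35/8)/(22/3) = 105/176
  n = 3: D(3) = 3(3 + 5/3) = 14; numerator = -3(105/176) + 1(-9/8) = -513/176; a_3 = (-513/176)/(14) = -513/2464
  n = 4: D(4) = 4(4 + 5/3) = 68/3; numerator = -3(-513/2464) + 1(105/176) = 3009/2464; a_4 = (3009/2464)/(68/3) = 531/9856
  n = 5: D(5) = 5(5 + 5/3) = 100/3; numerator = -3(531/9856) + 1(-513/2464) = -3645/9856; a_5 = (-3645/9856)/(100/3) = -2187/197120

r = 1; a_0 = 1; a_1 = -9/8; a_2 = 105/176; a_3 = -513/2464; a_4 = 531/9856; a_5 = -2187/197120


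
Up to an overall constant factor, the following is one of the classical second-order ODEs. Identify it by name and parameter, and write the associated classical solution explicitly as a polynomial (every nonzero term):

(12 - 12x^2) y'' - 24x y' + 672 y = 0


All three coefficients share the factor 12; dividing through by 12 gives  (1 - x^2) y'' - 2x y' + 56 y = 0.
This matches the Legendre equation (1 - x^2) y'' - 2x y' + n(n+1) y = 0 (note the -2x y' term) with n(n+1) = 56, so n = 7; the polynomial solution is P_7(x).
With y = sum_k a_k x^k, matching x^k gives (k+2)(k+1) a_{k+2} = [k(k+1) - n(n+1)] a_k = (k - 7)(k + 8) a_k. The right side vanishes at k = 7, so the series with the parity of 7 terminates at degree 7.
Standard normalization (P_n(1) = 1): leading coefficient (2n)!/(2^n (n!)^2) = 87178291200/(128*25401600) = 429/16, so a_7 = 429/16. Work downward with a_k = (k+1)(k+2) a_{k+2} / ((k - 7)(k + 8)):
  a_5 = (6)(7)(429/16) / ((5 - 7)(5 + 8)) = (9009/8)/(-26) = -693/16
  a_3 = (4)(5)(-693/16) / ((3 - 7)(3 + 8)) = (-3465/4)/(-44) = 315/16
  a_1 = (2)(3)(315/16) / ((1 - 7)(1 + 8)) = (945/8)/(-54) = -35/16
Hence P_7(x) = 429 x^7/16 - 693 x^5/16 + 315 x^3/16 - 35 x/16.

P_7(x); series = 429 x^7/16 - 693 x^5/16 + 315 x^3/16 - 35 x/16


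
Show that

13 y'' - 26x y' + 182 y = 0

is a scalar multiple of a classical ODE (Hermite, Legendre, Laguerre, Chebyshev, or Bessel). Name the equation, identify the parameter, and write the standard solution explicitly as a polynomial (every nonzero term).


All three coefficients share the factor 13; dividing through by 13 gives  y'' - 2x y' + 14 y = 0.
This matches the Hermite equation y'' - 2x y' + 2n y = 0 with 2n = 14, so n = 7; the polynomial solution is H_7(x).
With y = sum_k a_k x^k, matching x^k gives (k+2)(k+1) a_{k+2} = 2(k - n) a_k = 2(k - 7) a_k. The right side vanishes at k = 7, so the series with the parity of 7 terminates at degree 7.
Standard normalization: leading coefficient of H_n is 2^n, so a_7 = 2^7 = 128. Work downward with a_k = (k+1)(k+2) a_{k+2} / (2(k - n)):
  a_5 = (6)(7)(128) / (2(5 - 7)) = 5376/(-4) = -1344
  a_3 = (4)(5)(-1344) / (2(3 - 7)) = -26880/(-8) = 3360
  a_1 = (2)(3)(3360) / (2(1 - 7)) = 20160/(-12) = -1680
Hence H_7(x) = 128 x^7 - 1344 x^5 + 3360 x^3 - 1680 x.

H_7(x); series = 128 x^7 - 1344 x^5 + 3360 x^3 - 1680 x


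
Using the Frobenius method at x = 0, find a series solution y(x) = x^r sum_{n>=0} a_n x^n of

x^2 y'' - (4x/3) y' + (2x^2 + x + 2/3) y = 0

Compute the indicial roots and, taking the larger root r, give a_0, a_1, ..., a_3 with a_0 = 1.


Write in Frobenius form y'' + (p(x)/x) y' + (q(x)/x^2) y = 0:
  p(x) = -4/3,  q(x) = 2x^2 + x + 2/3.
Indicial equation: r(r-1) + (-4/3) r + (2/3) = 0 -> roots r_1 = 2, r_2 = 1/3.
Take r = r_1 = 2. Let y(x) = x^r sum_{n>=0} a_n x^n with a_0 = 1.
Substitute y = x^r sum a_n x^n and match x^{r+n}. The recurrence is
  D(n) a_n + 1 a_{n-1} + 2 a_{n-2} = 0,  where D(n) = (r+n)(r+n-1) + (-4/3)(r+n) + (2/3).
  a_n = [-1 a_{n-1} - 2 a_{n-2}] / D(n).
Since the indicial polynomial factors as (r - r_1)(r - r_2), D(n) = (r_1 + n - r_1)(r_1 + n - r_2) = n(n + 5/3).
Evaluating step by step (a_0 = 1):
  n = 1: D(1) = 1(1 + 5/3) = 8/3; numerator = -1(1) = -1; a_1 = (-1)/(8/3) = -3/8
  n = 2: D(2) = 2(2 + 5/3) = 22/3; numerator = -1(-3/8) - 2(1) = -13/8; a_2 = (-13/8)/(22/3) = -39/176
  n = 3: D(3) = 3(3 + 5/3) = 14; numerator = -1(-39/176) - 2(-3/8) = 171/176; a_3 = (171/176)/(14) = 171/2464

r = 2; a_0 = 1; a_1 = -3/8; a_2 = -39/176; a_3 = 171/2464


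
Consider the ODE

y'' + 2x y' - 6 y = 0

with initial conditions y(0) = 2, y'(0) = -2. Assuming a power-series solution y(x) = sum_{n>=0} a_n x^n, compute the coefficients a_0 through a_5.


Ansatz: y(x) = sum_{n>=0} a_n x^n, so y'(x) = sum_{n>=1} n a_n x^(n-1) and y''(x) = sum_{n>=2} n(n-1) a_n x^(n-2).
Substitute into P(x) y'' + Q(x) y' + R(x) y = 0 with P(x) = 1, Q(x) = 2x, R(x) = -6, and match powers of x.
Initial conditions: a_0 = 2, a_1 = -2.
Setting the coefficient of each power of x to zero and solving order by order (substituting the coefficients already found):
  x^0: 2 a_2 - 6 a_0 = 0  ->  2 a_2 = 6 a_0 = 12  ->  a_2 = 6
  x^1: 6 a_3 - 4 a_1 = 0  ->  6 a_3 = 4 a_1 = -8  ->  a_3 = -4/3
  x^2: 12 a_4 - 2 a_2 = 0  ->  12 a_4 = 2 a_2 = 12  ->  a_4 = 1
  x^3: 20 a_5 = 0  ->  a_5 = 0
Truncated series: y(x) = 2 - 2 x + 6 x^2 - (4/3) x^3 + x^4 + O(x^6).

a_0 = 2; a_1 = -2; a_2 = 6; a_3 = -4/3; a_4 = 1; a_5 = 0


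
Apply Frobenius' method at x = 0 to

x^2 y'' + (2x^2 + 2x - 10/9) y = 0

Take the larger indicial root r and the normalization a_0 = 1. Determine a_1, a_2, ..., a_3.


Write in Frobenius form y'' + (p(x)/x) y' + (q(x)/x^2) y = 0:
  p(x) = 0,  q(x) = 2x^2 + 2x - 10/9.
Indicial equation: r(r-1) + (0) r + (-10/9) = 0 -> roots r_1 = 5/3, r_2 = -2/3.
Take r = r_1 = 5/3. Let y(x) = x^r sum_{n>=0} a_n x^n with a_0 = 1.
Substitute y = x^r sum a_n x^n and match x^{r+n}. The recurrence is
  D(n) a_n + 2 a_{n-1} + 2 a_{n-2} = 0,  where D(n) = (r+n)(r+n-1) + (0)(r+n) + (-10/9).
  a_n = [-2 a_{n-1} - 2 a_{n-2}] / D(n).
Since the indicial polynomial factors as (r - r_1)(r - r_2), D(n) = (r_1 + n - r_1)(r_1 + n - r_2) = n(n + 7/3).
Evaluating step by step (a_0 = 1):
  n = 1: D(1) = 1(1 + 7/3) = 10/3; numerator = -2(1) = -2; a_1 = (-2)/(10/3) = -3/5
  n = 2: D(2) = 2(2 + 7/3) = 26/3; numerator = -2(-3/5) - 2(1) = -4/5; a_2 = (-4/5)/(26/3) = -6/65
  n = 3: D(3) = 3(3 + 7/3) = 16; numerator = -2(-6/65) - 2(-3/5) = 18/13; a_3 = (18/13)/(16) = 9/104

r = 5/3; a_0 = 1; a_1 = -3/5; a_2 = -6/65; a_3 = 9/104


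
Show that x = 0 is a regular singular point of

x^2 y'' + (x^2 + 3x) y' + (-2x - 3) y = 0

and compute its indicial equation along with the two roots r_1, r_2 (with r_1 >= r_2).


Divide by x^2 to reach normal form y'' + P_1(x) y' + P_2(x) y = 0 with P_1(x) = 1 + 3/x and P_2(x) = -2/x - 3/x^2.
x = 0 is a singular point because the y'-coefficient 1 + 3/x has a pole at x = 0 and the y-coefficient -2/x - 3/x^2 has a pole at x = 0.
It is a regular singular point because x P_1(x) = p(x) = x + 3 and x^2 P_2(x) = q(x) = -2x - 3 are polynomials, hence analytic at x = 0.
p(0) = 3,  q(0) = -3.
Indicial equation: r(r-1) + p(0) r + q(0) = 0, i.e. r^2 + (p(0) - 1) r + q(0) = 0, i.e. r^2 + 2 r - 3 = 0.
Discriminant: (2)^2 - 4(-3) = 16, so r = (-2 ± 4)/2.
Solving: r_1 = 1, r_2 = -3.

indicial: r^2 + 2 r - 3 = 0; roots r_1 = 1, r_2 = -3


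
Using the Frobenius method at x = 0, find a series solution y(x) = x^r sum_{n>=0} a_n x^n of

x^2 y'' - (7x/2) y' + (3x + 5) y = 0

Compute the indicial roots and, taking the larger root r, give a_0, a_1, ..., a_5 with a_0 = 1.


Write in Frobenius form y'' + (p(x)/x) y' + (q(x)/x^2) y = 0:
  p(x) = -7/2,  q(x) = 3x + 5.
Indicial equation: r(r-1) + (-7/2) r + (5) = 0 -> roots r_1 = 5/2, r_2 = 2.
Take r = r_1 = 5/2. Let y(x) = x^r sum_{n>=0} a_n x^n with a_0 = 1.
Substitute y = x^r sum a_n x^n and match x^{r+n}. The recurrence is
  D(n) a_n + 3 a_{n-1} = 0,  where D(n) = (r+n)(r+n-1) + (-7/2)(r+n) + (5).
  a_n = -3 / D(n) * a_{n-1}.
Since the indicial polynomial factors as (r - r_1)(r - r_2), D(n) = (r_1 + n - r_1)(r_1 + n - r_2) = n(n + 1/2).
Evaluating step by step (a_0 = 1):
  n = 1: D(1) = 1(1 + 1/2) = 3/2; numerator = -3(1) = -3; a_1 = (-3)/(3/2) = -2
  n = 2: D(2) = 2(2 + 1/2) = 5; numerator = -3(-2) = 6; a_2 = (6)/(5) = 6/5
  n = 3: D(3) = 3(3 + 1/2) = 21/2; numerator = -3(6/5) = -18/5; a_3 = (-18/5)/(21/2) = -12/35
  n = 4: D(4) = 4(4 + 1/2) = 18; numerator = -3(-12/35) = 36/35; a_4 = (36/35)/(18) = 2/35
  n = 5: D(5) = 5(5 + 1/2) = 55/2; numerator = -3(2/35) = -6/35; a_5 = (-6/35)/(55/2) = -12/1925

r = 5/2; a_0 = 1; a_1 = -2; a_2 = 6/5; a_3 = -12/35; a_4 = 2/35; a_5 = -12/1925


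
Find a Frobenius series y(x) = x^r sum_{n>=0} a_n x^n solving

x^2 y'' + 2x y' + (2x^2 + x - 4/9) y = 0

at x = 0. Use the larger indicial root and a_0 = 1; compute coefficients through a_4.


Write in Frobenius form y'' + (p(x)/x) y' + (q(x)/x^2) y = 0:
  p(x) = 2,  q(x) = 2x^2 + x - 4/9.
Indicial equation: r(r-1) + (2) r + (-4/9) = 0 -> roots r_1 = 1/3, r_2 = -4/3.
Take r = r_1 = 1/3. Let y(x) = x^r sum_{n>=0} a_n x^n with a_0 = 1.
Substitute y = x^r sum a_n x^n and match x^{r+n}. The recurrence is
  D(n) a_n + 1 a_{n-1} + 2 a_{n-2} = 0,  where D(n) = (r+n)(r+n-1) + (2)(r+n) + (-4/9).
  a_n = [-1 a_{n-1} - 2 a_{n-2}] / D(n).
Since the indicial polynomial factors as (r - r_1)(r - r_2), D(n) = (r_1 + n - r_1)(r_1 + n - r_2) = n(n + 5/3).
Evaluating step by step (a_0 = 1):
  n = 1: D(1) = 1(1 + 5/3) = 8/3; numerator = -1(1) = -1; a_1 = (-1)/(8/3) = -3/8
  n = 2: D(2) = 2(2 + 5/3) = 22/3; numerator = -1(-3/8) - 2(1) = -13/8; a_2 = (-13/8)/(22/3) = -39/176
  n = 3: D(3) = 3(3 + 5/3) = 14; numerator = -1(-39/176) - 2(-3/8) = 171/176; a_3 = (171/176)/(14) = 171/2464
  n = 4: D(4) = 4(4 + 5/3) = 68/3; numerator = -1(171/2464) - 2(-39/176) = 921/2464; a_4 = (921/2464)/(68/3) = 2763/167552

r = 1/3; a_0 = 1; a_1 = -3/8; a_2 = -39/176; a_3 = 171/2464; a_4 = 2763/167552


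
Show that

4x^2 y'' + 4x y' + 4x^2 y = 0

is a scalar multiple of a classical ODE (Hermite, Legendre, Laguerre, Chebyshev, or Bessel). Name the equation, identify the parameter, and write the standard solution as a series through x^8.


All three coefficients share the factor 4; dividing through by 4 gives  x^2 y'' + x y' + x^2 y = 0.
This matches the Bessel equation x^2 y'' + x y' + (x^2 - nu^2) y = 0 with nu^2 = 0, so nu = 0; the solution bounded at x = 0 is J_0(x).
Frobenius at x = 0: indicial roots ±nu; for r = nu the recurrence k(k + 2nu) c_k = -c_{k-2} gives the standard series J_nu(x) = sum_{k>=0} (-1)^k / (k! (k+nu)!) (x/2)^(2k+nu). Evaluate the first 5 terms:
  k = 0: (-1)^0 / (0! * 0! * 2^0) x^0 = 1/(1*1*1) x^0 = (1) x^0
  k = 1: (-1)^1 / (1! * 1! * 2^2) x^2 = -1/(1*1*4) x^2 = (-1/4) x^2
  k = 2: (-1)^2 / (2! * 2! * 2^4) x^4 = 1/(2*2*16) x^4 = (1/64) x^4
  k = 3: (-1)^3 / (3! * 3! * 2^6) x^6 = -1/(6*6*64) x^6 = (-1/2304) x^6
  k = 4: (-1)^4 / (4! * 4! * 2^8) x^8 = 1/(24*24*256) x^8 = (1/147456) x^8
Hence J_0(x) = x^8/147456 - x^6/2304 + x^4/64 - x^2/4 + 1 + ....

J_0(x); series = x^8/147456 - x^6/2304 + x^4/64 - x^2/4 + 1


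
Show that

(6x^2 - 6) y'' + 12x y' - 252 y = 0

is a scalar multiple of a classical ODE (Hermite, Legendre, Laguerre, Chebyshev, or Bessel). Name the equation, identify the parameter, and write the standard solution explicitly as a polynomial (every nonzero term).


All three coefficients share the factor -6; dividing through by -6 gives  (1 - x^2) y'' - 2x y' + 42 y = 0.
This matches the Legendre equation (1 - x^2) y'' - 2x y' + n(n+1) y = 0 (note the -2x y' term) with n(n+1) = 42, so n = 6; the polynomial solution is P_6(x).
With y = sum_k a_k x^k, matching x^k gives (k+2)(k+1) a_{k+2} = [k(k+1) - n(n+1)] a_k = (k - 6)(k + 7) a_k. The right side vanishes at k = 6, so the series with the parity of 6 terminates at degree 6.
Standard normalization (P_n(1) = 1): leading coefficient (2n)!/(2^n (n!)^2) = 479001600/(64*518400) = 231/16, so a_6 = 231/16. Work downward with a_k = (k+1)(k+2) a_{k+2} / ((k - 6)(k + 7)):
  a_4 = (5)(6)(231/16) / ((4 - 6)(4 + 7)) = (3465/8)/(-22) = -315/16
  a_2 = (3)(4)(-315/16) / ((2 - 6)(2 + 7)) = (-945/4)/(-36) = 105/16
  a_0 = (1)(2)(105/16) / ((0 - 6)(0 + 7)) = (105/8)/(-42) = -5/16
Hence P_6(x) = 231 x^6/16 - 315 x^4/16 + 105 x^2/16 - 5/16.

P_6(x); series = 231 x^6/16 - 315 x^4/16 + 105 x^2/16 - 5/16


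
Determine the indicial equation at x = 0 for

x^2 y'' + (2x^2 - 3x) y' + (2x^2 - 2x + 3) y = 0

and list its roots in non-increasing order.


Divide by x^2 to reach normal form y'' + P_1(x) y' + P_2(x) y = 0 with P_1(x) = 2 - 3/x and P_2(x) = 2 - 2/x + 3/x^2.
x = 0 is a singular point because the y'-coefficient 2 - 3/x has a pole at x = 0 and the y-coefficient 2 - 2/x + 3/x^2 has a pole at x = 0.
It is a regular singular point because x P_1(x) = p(x) = 2x - 3 and x^2 P_2(x) = q(x) = 2x^2 - 2x + 3 are polynomials, hence analytic at x = 0.
p(0) = -3,  q(0) = 3.
Indicial equation: r(r-1) + p(0) r + q(0) = 0, i.e. r^2 + (p(0) - 1) r + q(0) = 0, i.e. r^2 - 4 r + 3 = 0.
Discriminant: (-4)^2 - 4(3) = 4, so r = (4 ± 2)/2.
Solving: r_1 = 3, r_2 = 1.

indicial: r^2 - 4 r + 3 = 0; roots r_1 = 3, r_2 = 1


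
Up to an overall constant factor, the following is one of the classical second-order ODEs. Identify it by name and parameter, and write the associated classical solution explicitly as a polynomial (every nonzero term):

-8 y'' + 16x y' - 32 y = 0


All three coefficients share the factor -8; dividing through by -8 gives  y'' - 2x y' + 4 y = 0.
This matches the Hermite equation y'' - 2x y' + 2n y = 0 with 2n = 4, so n = 2; the polynomial solution is H_2(x).
With y = sum_k a_k x^k, matching x^k gives (k+2)(k+1) a_{k+2} = 2(k - n) a_k = 2(k - 2) a_k. The right side vanishes at k = 2, so the series with the parity of 2 terminates at degree 2.
Standard normalization: leading coefficient of H_n is 2^n, so a_2 = 2^2 = 4. Work downward with a_k = (k+1)(k+2) a_{k+2} / (2(k - n)):
  a_0 = (1)(2)(4) / (2(0 - 2)) = 8/(-4) = -2
Hence H_2(x) = 4 x^2 - 2.

H_2(x); series = 4 x^2 - 2


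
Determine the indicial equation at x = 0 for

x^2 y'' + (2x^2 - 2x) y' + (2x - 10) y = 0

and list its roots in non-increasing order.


Divide by x^2 to reach normal form y'' + P_1(x) y' + P_2(x) y = 0 with P_1(x) = 2 - 2/x and P_2(x) = 2/x - 10/x^2.
x = 0 is a singular point because the y'-coefficient 2 - 2/x has a pole at x = 0 and the y-coefficient 2/x - 10/x^2 has a pole at x = 0.
It is a regular singular point because x P_1(x) = p(x) = 2x - 2 and x^2 P_2(x) = q(x) = 2x - 10 are polynomials, hence analytic at x = 0.
p(0) = -2,  q(0) = -10.
Indicial equation: r(r-1) + p(0) r + q(0) = 0, i.e. r^2 + (p(0) - 1) r + q(0) = 0, i.e. r^2 - 3 r - 10 = 0.
Discriminant: (-3)^2 - 4(-10) = 49, so r = (3 ± 7)/2.
Solving: r_1 = 5, r_2 = -2.

indicial: r^2 - 3 r - 10 = 0; roots r_1 = 5, r_2 = -2


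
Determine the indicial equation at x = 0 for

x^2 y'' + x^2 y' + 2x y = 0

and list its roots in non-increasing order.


Divide by x^2 to reach normal form y'' + P_1(x) y' + P_2(x) y = 0 with P_1(x) = 1 and P_2(x) = 2/x.
x = 0 is a singular point because the y-coefficient 2/x has a pole at x = 0.
It is a regular singular point because x P_1(x) = p(x) = x and x^2 P_2(x) = q(x) = 2x are polynomials, hence analytic at x = 0.
p(0) = 0,  q(0) = 0.
Indicial equation: r(r-1) + p(0) r + q(0) = 0, i.e. r^2 + (p(0) - 1) r + q(0) = 0, i.e. r^2 - 1 r = 0.
Discriminant: (-1)^2 - 4(0) = 1, so r = (1 ± 1)/2.
Solving: r_1 = 1, r_2 = 0.

indicial: r^2 - 1 r = 0; roots r_1 = 1, r_2 = 0


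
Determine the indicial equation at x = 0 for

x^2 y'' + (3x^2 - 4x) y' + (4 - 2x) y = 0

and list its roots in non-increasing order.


Divide by x^2 to reach normal form y'' + P_1(x) y' + P_2(x) y = 0 with P_1(x) = 3 - 4/x and P_2(x) = -2/x + 4/x^2.
x = 0 is a singular point because the y'-coefficient 3 - 4/x has a pole at x = 0 and the y-coefficient -2/x + 4/x^2 has a pole at x = 0.
It is a regular singular point because x P_1(x) = p(x) = 3x - 4 and x^2 P_2(x) = q(x) = 4 - 2x are polynomials, hence analytic at x = 0.
p(0) = -4,  q(0) = 4.
Indicial equation: r(r-1) + p(0) r + q(0) = 0, i.e. r^2 + (p(0) - 1) r + q(0) = 0, i.e. r^2 - 5 r + 4 = 0.
Discriminant: (-5)^2 - 4(4) = 9, so r = (5 ± 3)/2.
Solving: r_1 = 4, r_2 = 1.

indicial: r^2 - 5 r + 4 = 0; roots r_1 = 4, r_2 = 1


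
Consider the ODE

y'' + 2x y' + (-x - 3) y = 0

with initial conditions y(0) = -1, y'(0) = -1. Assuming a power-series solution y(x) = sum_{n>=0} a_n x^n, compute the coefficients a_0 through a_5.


Ansatz: y(x) = sum_{n>=0} a_n x^n, so y'(x) = sum_{n>=1} n a_n x^(n-1) and y''(x) = sum_{n>=2} n(n-1) a_n x^(n-2).
Substitute into P(x) y'' + Q(x) y' + R(x) y = 0 with P(x) = 1, Q(x) = 2x, R(x) = -x - 3, and match powers of x.
Initial conditions: a_0 = -1, a_1 = -1.
Setting the coefficient of each power of x to zero and solving order by order (substituting the coefficients already found):
  x^0: 2 a_2 - 3 a_0 = 0  ->  2 a_2 = 3 a_0 = -3  ->  a_2 = -3/2
  x^1: 6 a_3 - a_1 - a_0 = 0  ->  6 a_3 = a_1 + a_0 = -2  ->  a_3 = -1/3
  x^2: 12 a_4 + a_2 - a_1 = 0  ->  12 a_4 = -a_2 + a_1 = 1/2  ->  a_4 = 1/24
  x^3: 20 a_5 + 3 a_3 - a_2 = 0  ->  20 a_5 = -3 a_3 + a_2 = -1/2  ->  a_5 = -1/40
Truncated series: y(x) = -1 - x - (3/2) x^2 - (1/3) x^3 + (1/24) x^4 - (1/40) x^5 + O(x^6).

a_0 = -1; a_1 = -1; a_2 = -3/2; a_3 = -1/3; a_4 = 1/24; a_5 = -1/40


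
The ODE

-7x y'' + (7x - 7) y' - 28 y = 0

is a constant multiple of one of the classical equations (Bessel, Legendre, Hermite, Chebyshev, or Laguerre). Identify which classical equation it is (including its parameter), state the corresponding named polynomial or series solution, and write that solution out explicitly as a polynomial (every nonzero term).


All three coefficients share the factor -7; dividing through by -7 gives  x y'' + (1 - x) y' + 4 y = 0.
This matches the Laguerre equation x y'' + (1 - x) y' + n y = 0 with n = 4; the polynomial solution is L_4(x).
With y = sum_k a_k x^k, matching x^k gives (k+1)k a_{k+1} + (k+1) a_{k+1} - k a_k + n a_k = 0, i.e. (k+1)^2 a_{k+1} = (k - n) a_k = (k - 4) a_k. The right side vanishes at k = 4, so the series terminates at degree 4.
Standard normalization L_n(0) = 1 gives a_0 = 1. Work upward with a_{k+1} = (k - 4) a_k / (k+1)^2:
  a_1 = (0 - 4)(1) / 1^2 = -4/1 = -4
  a_2 = (1 - 4)(-4) / 2^2 = 12/4 = 3
  a_3 = (2 - 4)(3) / 3^2 = -6/9 = -2/3
  a_4 = (3 - 4)(-2/3) / 4^2 = (2/3)/16 = 1/24
Hence L_4(x) = x^4/24 - 2 x^3/3 + 3 x^2 - 4 x + 1.

L_4(x); series = x^4/24 - 2 x^3/3 + 3 x^2 - 4 x + 1


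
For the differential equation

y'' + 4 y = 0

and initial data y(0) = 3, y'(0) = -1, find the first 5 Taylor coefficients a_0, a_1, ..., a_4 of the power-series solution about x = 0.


Ansatz: y(x) = sum_{n>=0} a_n x^n, so y'(x) = sum_{n>=1} n a_n x^(n-1) and y''(x) = sum_{n>=2} n(n-1) a_n x^(n-2).
Substitute into P(x) y'' + Q(x) y' + R(x) y = 0 with P(x) = 1, Q(x) = 0, R(x) = 4, and match powers of x.
Initial conditions: a_0 = 3, a_1 = -1.
Setting the coefficient of each power of x to zero and solving order by order (substituting the coefficients already found):
  x^0: 2 a_2 + 4 a_0 = 0  ->  2 a_2 = -4 a_0 = -12  ->  a_2 = -6
  x^1: 6 a_3 + 4 a_1 = 0  ->  6 a_3 = -4 a_1 = 4  ->  a_3 = 2/3
  x^2: 12 a_4 + 4 a_2 = 0  ->  12 a_4 = -4 a_2 = 24  ->  a_4 = 2
Truncated series: y(x) = 3 - x - 6 x^2 + (2/3) x^3 + 2 x^4 + O(x^5).

a_0 = 3; a_1 = -1; a_2 = -6; a_3 = 2/3; a_4 = 2


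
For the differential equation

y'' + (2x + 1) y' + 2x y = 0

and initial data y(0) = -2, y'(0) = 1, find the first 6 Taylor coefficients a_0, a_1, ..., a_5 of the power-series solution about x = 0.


Ansatz: y(x) = sum_{n>=0} a_n x^n, so y'(x) = sum_{n>=1} n a_n x^(n-1) and y''(x) = sum_{n>=2} n(n-1) a_n x^(n-2).
Substitute into P(x) y'' + Q(x) y' + R(x) y = 0 with P(x) = 1, Q(x) = 2x + 1, R(x) = 2x, and match powers of x.
Initial conditions: a_0 = -2, a_1 = 1.
Setting the coefficient of each power of x to zero and solving order by order (substituting the coefficients already found):
  x^0: 2 a_2 + a_1 = 0  ->  2 a_2 = -a_1 = -1  ->  a_2 = -1/2
  x^1: 6 a_3 + 2 a_2 + 2 a_1 + 2 a_0 = 0  ->  6 a_3 = -2 a_2 - 2 a_1 - 2 a_0 = 3  ->  a_3 = 1/2
  x^2: 12 a_4 + 3 a_3 + 4 a_2 + 2 a_1 = 0  ->  12 a_4 = -3 a_3 - 4 a_2 - 2 a_1 = -3/2  ->  a_4 = -1/8
  x^3: 20 a_5 + 4 a_4 + 6 a_3 + 2 a_2 = 0  ->  20 a_5 = -4 a_4 - 6 a_3 - 2 a_2 = -3/2  ->  a_5 = -3/40
Truncated series: y(x) = -2 + x - (1/2) x^2 + (1/2) x^3 - (1/8) x^4 - (3/40) x^5 + O(x^6).

a_0 = -2; a_1 = 1; a_2 = -1/2; a_3 = 1/2; a_4 = -1/8; a_5 = -3/40


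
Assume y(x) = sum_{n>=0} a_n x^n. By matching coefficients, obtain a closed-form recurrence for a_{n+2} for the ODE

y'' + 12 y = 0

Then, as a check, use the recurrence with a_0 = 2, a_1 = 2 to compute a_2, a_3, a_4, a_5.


Substitute y = sum_n a_n x^n into y'' + (const) y = 0.
y''(x) = sum_{n>=0} (n+2)(n+1) a_{n+2} x^n.
The ODE becomes sum_n [(n+2)(n+1) a_{n+2} + 12 a_n] x^n = 0.
Setting each coefficient to zero gives the recurrence:
  (n+2)(n+1) a_{n+2} + 12 a_n = 0,
  a_{n+2} = -12 / ((n+1)(n+2)) a_n.

Check with a_0 = 2, a_1 = 2 (apply the recurrence for n = 0, 1, 2, 3): a_0 = 2, a_1 = 2, a_2 = -12, a_3 = -4, a_4 = 12, a_5 = 12/5.

a_{n+2} = -12/((n+1)(n+2)) * a_n; check: a_0 = 2, a_1 = 2, a_2 = -12, a_3 = -4, a_4 = 12, a_5 = 12/5


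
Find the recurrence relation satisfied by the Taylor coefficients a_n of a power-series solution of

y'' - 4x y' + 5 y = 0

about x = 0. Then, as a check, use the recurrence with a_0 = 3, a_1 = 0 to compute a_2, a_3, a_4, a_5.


Substitute y = sum_n a_n x^n.
y''(x) has coefficient (n+2)(n+1) a_{n+2} at x^n;
-4 x y'(x) has coefficient -4 n a_n at x^n (shift);
5 y(x) has coefficient 5 a_n at x^n.
Matching x^n: (n+2)(n+1) a_{n+2} + (-4n + 5) a_n = 0.
Thus a_{n+2} = (4n - 5) / ((n+1)(n+2)) * a_n.

Check with a_0 = 3, a_1 = 0 (apply the recurrence for n = 0, 1, 2, 3): a_0 = 3, a_1 = 0, a_2 = -15/2, a_3 = 0, a_4 = -15/8, a_5 = 0.

a_(n+2) = (4n - 5) / ((n+1)(n+2)) * a_n; check: a_0 = 3, a_1 = 0, a_2 = -15/2, a_3 = 0, a_4 = -15/8, a_5 = 0


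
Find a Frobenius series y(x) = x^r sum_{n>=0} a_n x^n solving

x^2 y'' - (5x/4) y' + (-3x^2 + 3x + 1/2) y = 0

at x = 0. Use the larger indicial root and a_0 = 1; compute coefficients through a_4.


Write in Frobenius form y'' + (p(x)/x) y' + (q(x)/x^2) y = 0:
  p(x) = -5/4,  q(x) = -3x^2 + 3x + 1/2.
Indicial equation: r(r-1) + (-5/4) r + (1/2) = 0 -> roots r_1 = 2, r_2 = 1/4.
Take r = r_1 = 2. Let y(x) = x^r sum_{n>=0} a_n x^n with a_0 = 1.
Substitute y = x^r sum a_n x^n and match x^{r+n}. The recurrence is
  D(n) a_n + 3 a_{n-1} - 3 a_{n-2} = 0,  where D(n) = (r+n)(r+n-1) + (-5/4)(r+n) + (1/2).
  a_n = [-3 a_{n-1} + 3 a_{n-2}] / D(n).
Since the indicial polynomial factors as (r - r_1)(r - r_2), D(n) = (r_1 + n - r_1)(r_1 + n - r_2) = n(n + 7/4).
Evaluating step by step (a_0 = 1):
  n = 1: D(1) = 1(1 + 7/4) = 11/4; numerator = -3(1) = -3; a_1 = (-3)/(11/4) = -12/11
  n = 2: D(2) = 2(2 + 7/4) = 15/2; numerator = -3(-12/11) + 3(1) = 69/11; a_2 = (69/11)/(15/2) = 46/55
  n = 3: D(3) = 3(3 + 7/4) = 57/4; numerator = -3(46/55) + 3(-12/11) = -318/55; a_3 = (-318/55)/(57/4) = -424/1045
  n = 4: D(4) = 4(4 + 7/4) = 23; numerator = -3(-424/1045) + 3(46/55) = 354/95; a_4 = (354/95)/(23) = 354/2185

r = 2; a_0 = 1; a_1 = -12/11; a_2 = 46/55; a_3 = -424/1045; a_4 = 354/2185


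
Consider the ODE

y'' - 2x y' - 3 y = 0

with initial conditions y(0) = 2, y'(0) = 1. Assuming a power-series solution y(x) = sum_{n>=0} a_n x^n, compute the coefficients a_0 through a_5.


Ansatz: y(x) = sum_{n>=0} a_n x^n, so y'(x) = sum_{n>=1} n a_n x^(n-1) and y''(x) = sum_{n>=2} n(n-1) a_n x^(n-2).
Substitute into P(x) y'' + Q(x) y' + R(x) y = 0 with P(x) = 1, Q(x) = -2x, R(x) = -3, and match powers of x.
Initial conditions: a_0 = 2, a_1 = 1.
Setting the coefficient of each power of x to zero and solving order by order (substituting the coefficients already found):
  x^0: 2 a_2 - 3 a_0 = 0  ->  2 a_2 = 3 a_0 = 6  ->  a_2 = 3
  x^1: 6 a_3 - 5 a_1 = 0  ->  6 a_3 = 5 a_1 = 5  ->  a_3 = 5/6
  x^2: 12 a_4 - 7 a_2 = 0  ->  12 a_4 = 7 a_2 = 21  ->  a_4 = 7/4
  x^3: 20 a_5 - 9 a_3 = 0  ->  20 a_5 = 9 a_3 = 15/2  ->  a_5 = 3/8
Truncated series: y(x) = 2 + x + 3 x^2 + (5/6) x^3 + (7/4) x^4 + (3/8) x^5 + O(x^6).

a_0 = 2; a_1 = 1; a_2 = 3; a_3 = 5/6; a_4 = 7/4; a_5 = 3/8


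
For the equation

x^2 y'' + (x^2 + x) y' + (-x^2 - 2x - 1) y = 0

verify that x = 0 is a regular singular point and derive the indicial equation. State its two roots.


Divide by x^2 to reach normal form y'' + P_1(x) y' + P_2(x) y = 0 with P_1(x) = 1 + 1/x and P_2(x) = -1 - 2/x - 1/x^2.
x = 0 is a singular point because the y'-coefficient 1 + 1/x has a pole at x = 0 and the y-coefficient -1 - 2/x - 1/x^2 has a pole at x = 0.
It is a regular singular point because x P_1(x) = p(x) = x + 1 and x^2 P_2(x) = q(x) = -x^2 - 2x - 1 are polynomials, hence analytic at x = 0.
p(0) = 1,  q(0) = -1.
Indicial equation: r(r-1) + p(0) r + q(0) = 0, i.e. r^2 + (p(0) - 1) r + q(0) = 0, i.e. r^2 - 1 = 0.
Discriminant: (0)^2 - 4(-1) = 4, so r = (0 ± 2)/2.
Solving: r_1 = 1, r_2 = -1.

indicial: r^2 - 1 = 0; roots r_1 = 1, r_2 = -1


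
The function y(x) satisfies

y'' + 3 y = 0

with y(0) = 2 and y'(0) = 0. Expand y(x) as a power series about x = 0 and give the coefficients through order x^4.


Ansatz: y(x) = sum_{n>=0} a_n x^n, so y'(x) = sum_{n>=1} n a_n x^(n-1) and y''(x) = sum_{n>=2} n(n-1) a_n x^(n-2).
Substitute into P(x) y'' + Q(x) y' + R(x) y = 0 with P(x) = 1, Q(x) = 0, R(x) = 3, and match powers of x.
Initial conditions: a_0 = 2, a_1 = 0.
Setting the coefficient of each power of x to zero and solving order by order (substituting the coefficients already found):
  x^0: 2 a_2 + 3 a_0 = 0  ->  2 a_2 = -3 a_0 = -6  ->  a_2 = -3
  x^1: 6 a_3 + 3 a_1 = 0  ->  6 a_3 = -3 a_1 = 0  ->  a_3 = 0
  x^2: 12 a_4 + 3 a_2 = 0  ->  12 a_4 = -3 a_2 = 9  ->  a_4 = 3/4
Truncated series: y(x) = 2 - 3 x^2 + (3/4) x^4 + O(x^5).

a_0 = 2; a_1 = 0; a_2 = -3; a_3 = 0; a_4 = 3/4
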